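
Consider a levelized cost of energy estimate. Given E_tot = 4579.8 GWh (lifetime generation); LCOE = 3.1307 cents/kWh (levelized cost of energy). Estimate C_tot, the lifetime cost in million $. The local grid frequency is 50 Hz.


C_tot = LCOE / 100 * E_tot
C_tot = 3.1307 / 100 * 4579.8
C_tot = 143.38 million $


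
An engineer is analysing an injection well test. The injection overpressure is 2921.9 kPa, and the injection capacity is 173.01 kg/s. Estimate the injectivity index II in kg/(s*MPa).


II = mdot * 1000 / dP
II = 173.01 * 1000 / 2921.9
II = 59.211 kg/(s*MPa)


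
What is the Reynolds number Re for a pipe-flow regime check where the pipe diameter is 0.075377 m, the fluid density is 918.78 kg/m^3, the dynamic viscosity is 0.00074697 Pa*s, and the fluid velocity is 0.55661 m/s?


Re = rho * vel * D / mu
Re = 918.78 * 0.55661 * 0.075377 / 0.00074697
Re = 51606


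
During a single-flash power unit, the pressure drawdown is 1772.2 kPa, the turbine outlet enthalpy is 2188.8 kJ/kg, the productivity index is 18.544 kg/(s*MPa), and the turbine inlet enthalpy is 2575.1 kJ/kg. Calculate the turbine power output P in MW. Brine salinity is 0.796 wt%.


Step 1: mdot = PI * dP / 1000 = 18.544 * 1772.2 / 1000 = 32.86368 kg/s
Step 2: P = mdot*(h_in - h_out)/1000 = 32.86368*(2575.1 - 2188.8)/1000 = 12.695 MW
P = 12.695 MW


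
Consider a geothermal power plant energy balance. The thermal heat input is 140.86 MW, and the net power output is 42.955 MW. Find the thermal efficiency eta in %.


eta = W_net / Q_in * 100
eta = 42.955 / 140.86 * 100
eta = 30.495 %


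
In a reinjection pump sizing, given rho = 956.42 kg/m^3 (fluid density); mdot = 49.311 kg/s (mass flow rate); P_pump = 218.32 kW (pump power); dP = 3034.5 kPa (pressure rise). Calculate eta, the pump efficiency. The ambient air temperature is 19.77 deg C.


eta = mdot * dP / (rho * P_pump)
eta = 49.311 * 3034.5 / (956.42 * 218.32)
eta = 0.71662


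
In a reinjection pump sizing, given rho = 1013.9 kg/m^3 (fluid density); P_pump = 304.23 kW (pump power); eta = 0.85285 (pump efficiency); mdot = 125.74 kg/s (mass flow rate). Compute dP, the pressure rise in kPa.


dP = P_pump * rho * eta / mdot
dP = 304.23 * 1013.9 * 0.85285 / 125.74
dP = 2092.2 kPa


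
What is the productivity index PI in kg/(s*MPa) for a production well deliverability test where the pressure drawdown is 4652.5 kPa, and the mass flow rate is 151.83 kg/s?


PI = mdot * 1000 / dP
PI = 151.83 * 1000 / 4652.5
PI = 32.634 kg/(s*MPa)


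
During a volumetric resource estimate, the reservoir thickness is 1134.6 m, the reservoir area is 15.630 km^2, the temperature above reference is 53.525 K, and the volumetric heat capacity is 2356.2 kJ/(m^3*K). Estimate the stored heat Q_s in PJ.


Step 1: Vr = A*1e6*hr = 15.63*1e6*1134.6 = 1.773380e+10 m^3
Step 2: Q_s = Vr*rhoc*dT/1e12 = 1.773380e+10*2356.2*53.525/1e12 = 2236.5 PJ
Q_s = 2236.5 PJ


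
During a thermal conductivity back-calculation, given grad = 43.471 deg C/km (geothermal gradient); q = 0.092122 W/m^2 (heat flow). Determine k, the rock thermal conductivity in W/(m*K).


k = q / (grad / 1000)
k = 0.092122 / (43.471 / 1000)
k = 2.1192 W/(m*K)


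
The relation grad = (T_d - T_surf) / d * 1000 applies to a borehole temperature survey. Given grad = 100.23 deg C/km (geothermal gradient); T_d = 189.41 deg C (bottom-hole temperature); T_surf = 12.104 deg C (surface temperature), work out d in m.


d = (T_d - T_surf) / grad * 1000
d = (189.41 - 12.104) / 100.23 * 1000
d = 1769.0 m


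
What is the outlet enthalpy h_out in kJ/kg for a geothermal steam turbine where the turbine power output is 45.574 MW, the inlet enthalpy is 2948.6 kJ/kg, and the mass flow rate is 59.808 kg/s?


h_out = h_in - P * 1000 / mdot
h_out = 2948.6 - 45.574 * 1000 / 59.808
h_out = 2186.6 kJ/kg


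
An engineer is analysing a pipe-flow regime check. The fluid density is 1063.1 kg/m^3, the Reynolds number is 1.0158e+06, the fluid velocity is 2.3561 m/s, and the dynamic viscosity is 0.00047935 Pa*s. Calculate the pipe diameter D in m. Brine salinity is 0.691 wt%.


D = Re * mu / (rho * vel)
D = 1.0158e+06 * 0.00047935 / (1063.1 * 2.3561)
D = 0.19440 m


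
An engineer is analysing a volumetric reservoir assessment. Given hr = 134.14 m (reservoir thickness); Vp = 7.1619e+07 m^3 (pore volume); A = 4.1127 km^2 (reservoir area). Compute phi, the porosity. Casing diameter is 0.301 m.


phi = Vp / (A * 1e6 * hr)
phi = 7.1619e+07 / (4.1127 * 1e6 * 134.14)
phi = 0.12982


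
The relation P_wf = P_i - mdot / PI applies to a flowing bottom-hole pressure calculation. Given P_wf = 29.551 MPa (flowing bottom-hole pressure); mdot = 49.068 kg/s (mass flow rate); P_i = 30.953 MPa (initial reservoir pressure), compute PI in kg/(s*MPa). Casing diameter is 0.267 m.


PI = mdot / (P_i - P_wf)
PI = 49.068 / (30.953 - 29.551)
PI = 34.999 kg/(s*MPa)


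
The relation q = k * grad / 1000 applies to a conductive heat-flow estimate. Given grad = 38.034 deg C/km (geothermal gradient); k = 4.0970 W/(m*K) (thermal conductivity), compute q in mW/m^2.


q = k * grad / 1000
q = 4.0970 * 38.034 / 1000
q = 0.1558253 W/m^2
Convert: 0.1558253 W/m^2 * 1000.0 = 155.83 mW/m^2
q = 155.83 mW/m^2


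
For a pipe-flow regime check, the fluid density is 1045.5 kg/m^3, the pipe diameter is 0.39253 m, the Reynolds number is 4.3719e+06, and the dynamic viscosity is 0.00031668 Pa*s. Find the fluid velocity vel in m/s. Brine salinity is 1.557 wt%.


vel = Re * mu / (rho * D)
vel = 4.3719e+06 * 0.00031668 / (1045.5 * 0.39253)
vel = 3.3736 m/s


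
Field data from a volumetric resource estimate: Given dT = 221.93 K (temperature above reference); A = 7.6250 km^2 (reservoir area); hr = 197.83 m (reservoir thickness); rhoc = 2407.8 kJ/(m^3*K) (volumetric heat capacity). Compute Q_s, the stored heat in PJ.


Step 1: Vr = A*1e6*hr = 7.625*1e6*197.83 = 1.508454e+09 m^3
Step 2: Q_s = Vr*rhoc*dT/1e12 = 1.508454e+09*2407.8*221.93/1e12 = 806.06 PJ
Q_s = 806.06 PJ


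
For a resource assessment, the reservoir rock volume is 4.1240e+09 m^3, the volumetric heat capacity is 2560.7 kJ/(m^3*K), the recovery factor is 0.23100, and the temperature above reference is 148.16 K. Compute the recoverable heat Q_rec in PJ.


Step 1: Q_s = Vr*rhoc*dT/1e12 = 4.1240e+09*2560.7*148.16/1e12 = 1564.618 PJ
Step 2: Q_rec = Q_s * RF = 1564.618 * 0.231 = 361.43 PJ
Q_rec = 361.43 PJ


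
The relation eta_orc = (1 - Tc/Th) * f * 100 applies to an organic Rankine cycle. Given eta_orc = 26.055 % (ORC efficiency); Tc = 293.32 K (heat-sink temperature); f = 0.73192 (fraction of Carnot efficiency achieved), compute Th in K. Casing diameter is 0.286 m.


Th = Tc / (1 - (eta_orc/100)/f)
Th = 293.32 / (1 - (26.055/100)/0.73192)
Th = 455.45 K


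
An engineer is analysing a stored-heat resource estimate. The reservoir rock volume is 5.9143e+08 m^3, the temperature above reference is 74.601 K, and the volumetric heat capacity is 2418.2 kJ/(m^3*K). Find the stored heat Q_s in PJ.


Q_s = Vr * rhoc * dT / 1e12
Q_s = 5.9143e+08 * 2418.2 * 74.601 / 1e12
Q_s = 106.69 PJ


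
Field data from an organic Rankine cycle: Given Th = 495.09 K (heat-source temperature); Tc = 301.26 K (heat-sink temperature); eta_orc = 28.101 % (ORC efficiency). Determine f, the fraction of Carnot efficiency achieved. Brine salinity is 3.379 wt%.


f = (eta_orc/100) / (1 - Tc/Th)
f = (28.101/100) / (1 - 301.26/495.09)
f = 0.71777


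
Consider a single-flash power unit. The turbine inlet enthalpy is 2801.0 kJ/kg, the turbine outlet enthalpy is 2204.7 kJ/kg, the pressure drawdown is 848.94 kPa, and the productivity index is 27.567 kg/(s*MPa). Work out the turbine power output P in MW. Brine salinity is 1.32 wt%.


Step 1: mdot = PI * dP / 1000 = 27.567 * 848.94 / 1000 = 23.40273 kg/s
Step 2: P = mdot*(h_in - h_out)/1000 = 23.40273*(2801.0 - 2204.7)/1000 = 13.955 MW
P = 13.955 MW


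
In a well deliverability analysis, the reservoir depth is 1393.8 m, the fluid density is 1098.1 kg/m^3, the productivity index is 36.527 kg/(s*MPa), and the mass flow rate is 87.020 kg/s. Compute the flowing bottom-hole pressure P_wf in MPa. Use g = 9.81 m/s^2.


Step 1: P_i = rho*g*h/1e6 = 1098.1*9.81*1393.8/1e6 = 15.01452 MPa
Step 2: P_wf = P_i - mdot/PI = 15.01452 - 87.02/36.527 = 12.632 MPa
P_wf = 12.632 MPa


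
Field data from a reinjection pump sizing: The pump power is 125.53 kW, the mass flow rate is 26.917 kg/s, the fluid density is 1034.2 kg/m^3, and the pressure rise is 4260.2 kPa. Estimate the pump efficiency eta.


eta = mdot * dP / (rho * P_pump)
eta = 26.917 * 4260.2 / (1034.2 * 125.53)
eta = 0.88329


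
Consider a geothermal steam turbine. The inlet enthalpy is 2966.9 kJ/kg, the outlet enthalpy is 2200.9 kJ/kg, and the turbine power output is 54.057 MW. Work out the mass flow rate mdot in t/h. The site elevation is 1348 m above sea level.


mdot = P * 1000 / (h_in - h_out)
mdot = 54.057 * 1000 / (2966.9 - 2200.9)
mdot = 70.57050 kg/s
Convert: 70.57050 kg/s * 3.6 = 254.05 t/h
mdot = 254.05 t/h


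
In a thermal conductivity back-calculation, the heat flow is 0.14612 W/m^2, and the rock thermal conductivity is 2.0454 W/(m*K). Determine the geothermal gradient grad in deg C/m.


grad = q / k * 1000
grad = 0.14612 / 2.0454 * 1000
grad = 71.43835 deg C/km
Convert: 71.43835 deg C/km * 0.001 = 0.071438 deg C/m
grad = 0.071438 deg C/m


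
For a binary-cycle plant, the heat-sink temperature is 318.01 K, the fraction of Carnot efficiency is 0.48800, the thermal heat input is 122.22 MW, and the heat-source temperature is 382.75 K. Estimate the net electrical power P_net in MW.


Step 1: eta = (1 - Tc/Th)*f = (1 - 318.01/382.75)*0.488 = 0.08254244
Step 2: P_net = eta * Q_in = 0.08254244 * 122.22 = 10.088 MW
P_net = 10.088 MW


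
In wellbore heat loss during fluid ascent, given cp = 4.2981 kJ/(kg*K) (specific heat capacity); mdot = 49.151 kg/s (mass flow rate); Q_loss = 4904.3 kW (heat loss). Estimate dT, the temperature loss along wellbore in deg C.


dT = Q_loss / (mdot * cp)
dT = 4904.3 / (49.151 * 4.2981)
dT = 23.21497 K
Convert (temperature difference, 1 K = 1 deg C): 23.21497 K = 23.21497 deg C
dT = 23.215 deg C


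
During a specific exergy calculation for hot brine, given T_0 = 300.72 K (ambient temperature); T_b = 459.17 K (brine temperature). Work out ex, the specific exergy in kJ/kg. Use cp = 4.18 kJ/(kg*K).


ex = cp * ((T_b - T_0) - T_0 * ln(T_b/T_0))
ex = 4.18 * ((459.17 - 300.72) - 300.72 * ln(459.17/300.72))
ex = 130.30 kJ/kg


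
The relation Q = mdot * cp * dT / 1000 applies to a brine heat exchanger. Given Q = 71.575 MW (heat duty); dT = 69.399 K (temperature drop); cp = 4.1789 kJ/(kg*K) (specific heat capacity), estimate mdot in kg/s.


mdot = Q * 1000 / (cp * dT)
mdot = 71.575 * 1000 / (4.1789 * 69.399)
mdot = 246.80 kg/s


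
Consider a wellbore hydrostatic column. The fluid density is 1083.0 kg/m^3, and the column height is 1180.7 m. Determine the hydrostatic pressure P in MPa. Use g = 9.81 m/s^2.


P = rho * g * h / 1e6
P = 1083.0 * 9.81 * 1180.7 / 1e6
P = 12.544 MPa


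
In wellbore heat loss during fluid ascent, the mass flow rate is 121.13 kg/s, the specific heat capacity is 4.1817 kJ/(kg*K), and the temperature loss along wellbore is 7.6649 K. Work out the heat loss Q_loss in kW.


Q_loss = mdot * cp * dT
Q_loss = 121.13 * 4.1817 * 7.6649
Q_loss = 3882.5 kW


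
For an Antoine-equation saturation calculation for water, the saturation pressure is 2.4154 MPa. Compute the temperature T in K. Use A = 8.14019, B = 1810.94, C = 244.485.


T = B / (A - log10(P_sat * 760 / 0.101325)) - C
T = 1810.94 / (8.14019 - log10(2.4154 * 760 / 0.101325)) - 244.485
T = 221.9992 deg C
Convert to K: 221.9992 + 273.15 = 495.15 K
T = 495.15 K


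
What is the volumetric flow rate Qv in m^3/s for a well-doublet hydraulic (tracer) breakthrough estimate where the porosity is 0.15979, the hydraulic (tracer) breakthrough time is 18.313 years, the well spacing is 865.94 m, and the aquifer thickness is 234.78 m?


Qv = pi*hr*phi*L^2 / (3*t_bt*365.25*86400)
Qv = pi*234.78*0.15979*865.94^2 / (3*18.313*365.25*86400)
Qv = 0.050974 m^3/s


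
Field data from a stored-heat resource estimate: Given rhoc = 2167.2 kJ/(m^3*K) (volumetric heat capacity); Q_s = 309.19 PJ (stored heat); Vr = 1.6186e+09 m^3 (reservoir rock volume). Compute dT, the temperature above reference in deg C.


dT = Q_s * 1e12 / (Vr * rhoc)
dT = 309.19 * 1e12 / (1.6186e+09 * 2167.2)
dT = 88.14281 K
Convert (temperature difference, 1 K = 1 deg C): 88.14281 K = 88.14281 deg C
dT = 88.143 deg C


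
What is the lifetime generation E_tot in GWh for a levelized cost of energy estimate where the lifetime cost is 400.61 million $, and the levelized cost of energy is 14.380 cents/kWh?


E_tot = C_tot / LCOE * 100
E_tot = 400.61 / 14.380 * 100
E_tot = 2785.9 GWh


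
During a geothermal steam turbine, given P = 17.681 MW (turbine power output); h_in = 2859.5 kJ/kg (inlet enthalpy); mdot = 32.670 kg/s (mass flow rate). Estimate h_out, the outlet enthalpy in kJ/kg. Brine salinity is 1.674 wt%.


h_out = h_in - P * 1000 / mdot
h_out = 2859.5 - 17.681 * 1000 / 32.670
h_out = 2318.3 kJ/kg


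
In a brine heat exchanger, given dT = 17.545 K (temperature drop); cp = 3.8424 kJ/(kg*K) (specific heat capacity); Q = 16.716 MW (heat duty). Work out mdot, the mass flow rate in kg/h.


mdot = Q * 1000 / (cp * dT)
mdot = 16.716 * 1000 / (3.8424 * 17.545)
mdot = 247.9570 kg/s
Convert: 247.9570 kg/s * 3600.0 = 8.9265e+05 kg/h
mdot = 8.9265e+05 kg/h


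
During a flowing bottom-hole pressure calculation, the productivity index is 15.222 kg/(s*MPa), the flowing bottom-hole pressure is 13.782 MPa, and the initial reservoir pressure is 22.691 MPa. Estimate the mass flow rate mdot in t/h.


mdot = (P_i - P_wf) * PI
mdot = (22.691 - 13.782) * 15.222
mdot = 135.6128 kg/s
Convert: 135.6128 kg/s * 3.6 = 488.21 t/h
mdot = 488.21 t/h


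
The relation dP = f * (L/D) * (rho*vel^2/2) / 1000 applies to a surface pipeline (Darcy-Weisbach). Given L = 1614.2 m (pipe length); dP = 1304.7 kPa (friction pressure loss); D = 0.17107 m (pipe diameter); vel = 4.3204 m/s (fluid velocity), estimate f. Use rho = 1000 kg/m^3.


f = dP*1000 / ((L/D)*(rho*vel^2/2))
f = 1304.7*1000 / ((1614.2/0.17107)*(1000*4.3204^2/2))
f = 0.014815


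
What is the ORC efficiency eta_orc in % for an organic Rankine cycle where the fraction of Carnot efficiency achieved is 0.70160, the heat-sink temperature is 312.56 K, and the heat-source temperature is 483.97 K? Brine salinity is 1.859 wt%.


eta_orc = (1 - Tc/Th) * f * 100
eta_orc = (1 - 312.56/483.97) * 0.70160 * 100
eta_orc = 24.849 %


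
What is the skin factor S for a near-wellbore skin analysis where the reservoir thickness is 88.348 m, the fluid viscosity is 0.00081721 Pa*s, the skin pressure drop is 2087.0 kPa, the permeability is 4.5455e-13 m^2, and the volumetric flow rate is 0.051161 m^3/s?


S = dP_s * 1000 * 2*pi*k*hr / (q*mu)
S = 2087.0 * 1000 * 2*pi*4.5455e-13*88.348 / (0.051161*0.00081721)
S = 12.595


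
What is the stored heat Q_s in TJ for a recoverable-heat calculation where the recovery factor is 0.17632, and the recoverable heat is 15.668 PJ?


Q_s = Q_rec / RF
Q_s = 15.668 / 0.17632
Q_s = 88.86116 PJ
Convert: 88.86116 PJ * 1000.0 = 88861 TJ
Q_s = 88861 TJ


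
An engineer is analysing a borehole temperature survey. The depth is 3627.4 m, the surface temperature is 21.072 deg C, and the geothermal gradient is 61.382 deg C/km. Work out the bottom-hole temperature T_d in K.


T_d = T_surf + grad * d / 1000
T_d = 21.072 + 61.382 * 3627.4 / 1000
T_d = 243.7291 deg C
Convert to K: 243.7291 + 273.15 = 516.88 K
T_d = 516.88 K


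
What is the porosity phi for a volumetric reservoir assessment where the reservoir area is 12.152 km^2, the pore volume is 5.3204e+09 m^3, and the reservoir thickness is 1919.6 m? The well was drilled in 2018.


phi = Vp / (A * 1e6 * hr)
phi = 5.3204e+09 / (12.152 * 1e6 * 1919.6)
phi = 0.22808


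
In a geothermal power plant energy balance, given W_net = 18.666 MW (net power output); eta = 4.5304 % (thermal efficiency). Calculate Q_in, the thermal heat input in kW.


Q_in = W_net / (eta / 100)
Q_in = 18.666 / (4.5304 / 100)
Q_in = 412.0166 MW
Convert: 412.0166 MW * 1000.0 = 4.1202e+05 kW
Q_in = 4.1202e+05 kW


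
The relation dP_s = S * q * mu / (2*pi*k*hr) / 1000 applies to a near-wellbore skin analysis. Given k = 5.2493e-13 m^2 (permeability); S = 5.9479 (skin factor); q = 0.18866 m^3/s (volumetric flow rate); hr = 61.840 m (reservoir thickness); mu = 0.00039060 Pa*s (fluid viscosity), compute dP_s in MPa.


dP_s = S * q * mu / (2*pi*k*hr) / 1000
dP_s = 5.9479 * 0.18866 * 0.00039060 / (2*pi*5.2493e-13*61.840) / 1000
dP_s = 2148.943 kPa
Convert: 2148.943 kPa * 0.001 = 2.1489 MPa
dP_s = 2.1489 MPa


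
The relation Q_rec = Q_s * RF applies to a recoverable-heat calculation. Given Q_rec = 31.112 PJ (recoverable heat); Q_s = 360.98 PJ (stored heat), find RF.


RF = Q_rec / Q_s
RF = 31.112 / 360.98
RF = 0.086188


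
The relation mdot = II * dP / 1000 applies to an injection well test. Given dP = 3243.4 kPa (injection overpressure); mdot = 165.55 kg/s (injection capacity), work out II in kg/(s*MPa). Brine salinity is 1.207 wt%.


II = mdot * 1000 / dP
II = 165.55 * 1000 / 3243.4
II = 51.042 kg/(s*MPa)


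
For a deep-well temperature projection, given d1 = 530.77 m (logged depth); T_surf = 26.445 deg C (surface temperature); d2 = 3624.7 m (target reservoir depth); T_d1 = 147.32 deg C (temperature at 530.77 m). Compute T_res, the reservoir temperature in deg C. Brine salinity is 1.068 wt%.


Step 1: grad = (T_d1 - T_surf)/d1 * 1000 = (147.32 - 26.445)/530.77 * 1000 = 227.7352 deg C/km
Step 2: T_res = T_surf + grad*d2/1000 = 26.445 + 227.7352*3624.7/1000 = 851.92 deg C
T_res = 851.92 deg C


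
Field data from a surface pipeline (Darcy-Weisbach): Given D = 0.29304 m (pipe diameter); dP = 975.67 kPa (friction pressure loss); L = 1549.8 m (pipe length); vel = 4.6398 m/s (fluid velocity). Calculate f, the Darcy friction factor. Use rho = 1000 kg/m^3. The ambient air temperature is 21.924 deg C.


f = dP*1000 / ((L/D)*(rho*vel^2/2))
f = 975.67*1000 / ((1549.8/0.29304)*(1000*4.6398^2/2))
f = 0.017139


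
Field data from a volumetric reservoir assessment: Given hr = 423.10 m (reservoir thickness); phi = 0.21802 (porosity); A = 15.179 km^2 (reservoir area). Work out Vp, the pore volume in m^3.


Vp = A * 1e6 * hr * phi
Vp = 15.179 * 1e6 * 423.10 * 0.21802
Vp = 1.4002e+09 m^3


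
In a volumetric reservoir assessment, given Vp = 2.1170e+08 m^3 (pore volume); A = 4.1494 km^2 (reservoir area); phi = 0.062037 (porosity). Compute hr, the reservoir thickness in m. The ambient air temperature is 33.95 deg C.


hr = Vp / (A * 1e6 * phi)
hr = 2.1170e+08 / (4.1494 * 1e6 * 0.062037)
hr = 822.40 m


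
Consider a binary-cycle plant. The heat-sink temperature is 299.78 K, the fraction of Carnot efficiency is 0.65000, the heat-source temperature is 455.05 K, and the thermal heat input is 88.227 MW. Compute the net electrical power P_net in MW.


Step 1: eta = (1 - Tc/Th)*f = (1 - 299.78/455.05)*0.65 = 0.2217899
Step 2: P_net = eta * Q_in = 0.2217899 * 88.227 = 19.568 MW
P_net = 19.568 MW


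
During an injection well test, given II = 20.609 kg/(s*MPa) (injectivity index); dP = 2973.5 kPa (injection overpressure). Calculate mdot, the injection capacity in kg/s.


mdot = II * dP / 1000
mdot = 20.609 * 2973.5 / 1000
mdot = 61.281 kg/s


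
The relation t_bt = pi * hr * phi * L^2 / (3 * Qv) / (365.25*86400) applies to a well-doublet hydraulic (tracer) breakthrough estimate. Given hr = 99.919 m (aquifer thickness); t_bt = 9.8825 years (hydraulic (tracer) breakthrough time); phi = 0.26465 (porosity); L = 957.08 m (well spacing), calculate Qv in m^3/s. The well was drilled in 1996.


Qv = pi*hr*phi*L^2 / (3*t_bt*365.25*86400)
Qv = pi*99.919*0.26465*957.08^2 / (3*9.8825*365.25*86400)
Qv = 0.081334 m^3/s


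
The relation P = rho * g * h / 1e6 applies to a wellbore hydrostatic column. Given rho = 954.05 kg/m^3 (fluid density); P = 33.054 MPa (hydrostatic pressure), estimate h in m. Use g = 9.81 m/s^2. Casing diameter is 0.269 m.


h = P * 1e6 / (g * rho)
h = 33.054 * 1e6 / (9.81 * 954.05)
h = 3531.7 m


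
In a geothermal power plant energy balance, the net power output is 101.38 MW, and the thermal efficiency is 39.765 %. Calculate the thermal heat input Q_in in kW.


Q_in = W_net / (eta / 100)
Q_in = 101.38 / (39.765 / 100)
Q_in = 254.9478 MW
Convert: 254.9478 MW * 1000.0 = 2.5495e+05 kW
Q_in = 2.5495e+05 kW


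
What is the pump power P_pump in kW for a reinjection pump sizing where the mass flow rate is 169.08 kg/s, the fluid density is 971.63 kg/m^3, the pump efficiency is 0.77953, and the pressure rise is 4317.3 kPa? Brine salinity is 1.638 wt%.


P_pump = mdot * dP / (rho * eta)
P_pump = 169.08 * 4317.3 / (971.63 * 0.77953)
P_pump = 963.76 kW


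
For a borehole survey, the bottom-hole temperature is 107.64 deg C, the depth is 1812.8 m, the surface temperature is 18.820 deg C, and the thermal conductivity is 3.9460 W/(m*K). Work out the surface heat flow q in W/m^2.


Step 1: grad = (T_d - T_surf)/d * 1000 = (107.64 - 18.82)/1812.8 * 1000 = 48.99603 deg C/km
Step 2: q = k * grad / 1000 = 3.946 * 48.99603 / 1000 = 0.19334 W/m^2
q = 0.19334 W/m^2


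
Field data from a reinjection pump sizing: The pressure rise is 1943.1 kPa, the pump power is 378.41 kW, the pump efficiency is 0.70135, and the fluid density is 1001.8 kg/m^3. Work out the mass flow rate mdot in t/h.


mdot = P_pump * rho * eta / dP
mdot = 378.41 * 1001.8 * 0.70135 / 1943.1
mdot = 136.8306 kg/s
Convert: 136.8306 kg/s * 3.6 = 492.59 t/h
mdot = 492.59 t/h


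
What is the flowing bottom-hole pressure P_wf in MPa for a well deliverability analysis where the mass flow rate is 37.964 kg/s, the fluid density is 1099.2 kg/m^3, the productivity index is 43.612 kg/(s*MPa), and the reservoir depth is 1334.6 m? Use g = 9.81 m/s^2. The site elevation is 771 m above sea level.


Step 1: P_i = rho*g*h/1e6 = 1099.2*9.81*1334.6/1e6 = 14.39119 MPa
Step 2: P_wf = P_i - mdot/PI = 14.39119 - 37.964/43.612 = 13.521 MPa
P_wf = 13.521 MPa


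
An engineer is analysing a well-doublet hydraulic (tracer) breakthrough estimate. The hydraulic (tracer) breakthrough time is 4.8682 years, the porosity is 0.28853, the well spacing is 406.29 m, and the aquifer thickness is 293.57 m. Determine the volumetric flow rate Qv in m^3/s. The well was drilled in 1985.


Qv = pi*hr*phi*L^2 / (3*t_bt*365.25*86400)
Qv = pi*293.57*0.28853*406.29^2 / (3*4.8682*365.25*86400)
Qv = 0.095308 m^3/s


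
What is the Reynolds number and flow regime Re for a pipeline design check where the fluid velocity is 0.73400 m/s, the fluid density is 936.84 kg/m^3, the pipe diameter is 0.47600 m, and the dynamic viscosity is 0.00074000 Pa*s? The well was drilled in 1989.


Step 1: Re = rho*vel*D/mu = 936.84*0.734*0.476/0.00074 = 4.4232e+05
Step 2: Re = 4.4232e+05 > 4000, so flow is turbulent.
Re = 4.4232e+05 (turbulent)


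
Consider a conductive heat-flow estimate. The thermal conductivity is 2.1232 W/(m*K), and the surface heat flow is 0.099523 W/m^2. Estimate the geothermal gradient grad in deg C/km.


grad = q * 1000 / k
grad = 0.099523 * 1000 / 2.1232
grad = 46.874 deg C/km


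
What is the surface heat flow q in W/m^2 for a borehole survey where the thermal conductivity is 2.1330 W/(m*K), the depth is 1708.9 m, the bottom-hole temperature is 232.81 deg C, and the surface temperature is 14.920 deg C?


Step 1: grad = (T_d - T_surf)/d * 1000 = (232.81 - 14.92)/1708.9 * 1000 = 127.5031 deg C/km
Step 2: q = k * grad / 1000 = 2.133 * 127.5031 / 1000 = 0.27196 W/m^2
q = 0.27196 W/m^2


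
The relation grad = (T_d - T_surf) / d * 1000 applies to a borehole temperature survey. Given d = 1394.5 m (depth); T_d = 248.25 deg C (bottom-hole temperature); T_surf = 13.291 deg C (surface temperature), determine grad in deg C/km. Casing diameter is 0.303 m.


grad = (T_d - T_surf) / d * 1000
grad = (248.25 - 13.291) / 1394.5 * 1000
grad = 168.49 deg C/km


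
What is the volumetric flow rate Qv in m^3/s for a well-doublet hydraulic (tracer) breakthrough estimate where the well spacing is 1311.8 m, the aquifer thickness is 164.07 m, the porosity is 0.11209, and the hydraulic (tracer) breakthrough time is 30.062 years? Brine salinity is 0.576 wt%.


Qv = pi*hr*phi*L^2 / (3*t_bt*365.25*86400)
Qv = pi*164.07*0.11209*1311.8^2 / (3*30.062*365.25*86400)
Qv = 0.034933 m^3/s


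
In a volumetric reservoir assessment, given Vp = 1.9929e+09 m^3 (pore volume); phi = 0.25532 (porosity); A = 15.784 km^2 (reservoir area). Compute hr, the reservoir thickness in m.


hr = Vp / (A * 1e6 * phi)
hr = 1.9929e+09 / (15.784 * 1e6 * 0.25532)
hr = 494.52 m


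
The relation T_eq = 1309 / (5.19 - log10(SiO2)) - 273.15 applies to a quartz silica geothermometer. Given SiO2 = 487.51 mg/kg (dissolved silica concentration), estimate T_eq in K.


T_eq = 1309 / (5.19 - log10(SiO2)) - 273.15
T_eq = 1309 / (5.19 - log10(487.51)) - 273.15
T_eq = 250.0280 deg C
Convert to K: 250.0280 + 273.15 = 523.18 K
T_eq = 523.18 K


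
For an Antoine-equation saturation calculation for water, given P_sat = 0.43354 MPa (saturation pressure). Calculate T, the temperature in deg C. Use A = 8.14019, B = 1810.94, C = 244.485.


T = B / (A - log10(P_sat * 760 / 0.101325)) - C
T = 1810.94 / (8.14019 - log10(0.43354 * 760 / 0.101325)) - 244.485
T = 146.81 deg C


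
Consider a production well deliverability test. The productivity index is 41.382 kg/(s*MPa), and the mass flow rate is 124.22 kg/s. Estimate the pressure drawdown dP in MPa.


dP = mdot * 1000 / PI
dP = 124.22 * 1000 / 41.382
dP = 3001.788 kPa
Convert: 3001.788 kPa * 0.001 = 3.0018 MPa
dP = 3.0018 MPa


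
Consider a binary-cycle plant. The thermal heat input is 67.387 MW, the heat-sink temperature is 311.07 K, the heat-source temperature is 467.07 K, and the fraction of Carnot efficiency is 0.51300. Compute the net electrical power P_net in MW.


Step 1: eta = (1 - Tc/Th)*f = (1 - 311.07/467.07)*0.513 = 0.1713405
Step 2: P_net = eta * Q_in = 0.1713405 * 67.387 = 11.546 MW
P_net = 11.546 MW


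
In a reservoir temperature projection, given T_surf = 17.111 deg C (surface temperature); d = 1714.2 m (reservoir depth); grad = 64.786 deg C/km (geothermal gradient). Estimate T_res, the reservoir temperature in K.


T_res = T_surf + grad * d / 1000
T_res = 17.111 + 64.786 * 1714.2 / 1000
T_res = 128.1672 deg C
Convert to K: 128.1672 + 273.15 = 401.32 K
T_res = 401.32 K


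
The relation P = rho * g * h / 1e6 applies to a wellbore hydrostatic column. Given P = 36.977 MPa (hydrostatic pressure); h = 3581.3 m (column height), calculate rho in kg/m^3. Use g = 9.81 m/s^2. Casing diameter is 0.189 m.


rho = P * 1e6 / (g * h)
rho = 36.977 * 1e6 / (9.81 * 3581.3)
rho = 1052.5 kg/m^3


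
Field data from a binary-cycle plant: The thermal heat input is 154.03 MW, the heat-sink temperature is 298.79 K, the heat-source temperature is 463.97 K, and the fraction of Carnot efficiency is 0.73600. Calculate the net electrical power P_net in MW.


Step 1: eta = (1 - Tc/Th)*f = (1 - 298.79/463.97)*0.736 = 0.2620266
Step 2: P_net = eta * Q_in = 0.2620266 * 154.03 = 40.360 MW
P_net = 40.360 MW


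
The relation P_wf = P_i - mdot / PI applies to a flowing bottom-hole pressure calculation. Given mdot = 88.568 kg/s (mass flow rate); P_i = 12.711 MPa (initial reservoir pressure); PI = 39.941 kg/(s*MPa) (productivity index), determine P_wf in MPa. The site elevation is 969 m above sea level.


P_wf = P_i - mdot / PI
P_wf = 12.711 - 88.568 / 39.941
P_wf = 10.494 MPa


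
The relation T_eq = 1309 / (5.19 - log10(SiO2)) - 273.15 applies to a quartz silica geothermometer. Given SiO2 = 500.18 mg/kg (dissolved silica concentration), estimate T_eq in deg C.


T_eq = 1309 / (5.19 - log10(SiO2)) - 273.15
T_eq = 1309 / (5.19 - log10(500.18)) - 273.15
T_eq = 252.37 deg C


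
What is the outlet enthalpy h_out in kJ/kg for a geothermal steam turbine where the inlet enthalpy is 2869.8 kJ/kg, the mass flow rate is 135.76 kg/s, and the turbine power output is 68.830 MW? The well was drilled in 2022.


h_out = h_in - P * 1000 / mdot
h_out = 2869.8 - 68.830 * 1000 / 135.76
h_out = 2362.8 kJ/kg


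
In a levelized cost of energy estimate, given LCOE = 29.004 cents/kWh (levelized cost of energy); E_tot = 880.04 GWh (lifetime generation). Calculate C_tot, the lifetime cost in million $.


C_tot = LCOE / 100 * E_tot
C_tot = 29.004 / 100 * 880.04
C_tot = 255.25 million $


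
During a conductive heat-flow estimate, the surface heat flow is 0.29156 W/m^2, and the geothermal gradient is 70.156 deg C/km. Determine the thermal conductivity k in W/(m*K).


k = q * 1000 / grad
k = 0.29156 * 1000 / 70.156
k = 4.1559 W/(m*K)


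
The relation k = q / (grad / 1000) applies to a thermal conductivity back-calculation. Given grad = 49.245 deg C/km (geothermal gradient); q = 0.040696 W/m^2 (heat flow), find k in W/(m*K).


k = q / (grad / 1000)
k = 0.040696 / (49.245 / 1000)
k = 0.82640 W/(m*K)


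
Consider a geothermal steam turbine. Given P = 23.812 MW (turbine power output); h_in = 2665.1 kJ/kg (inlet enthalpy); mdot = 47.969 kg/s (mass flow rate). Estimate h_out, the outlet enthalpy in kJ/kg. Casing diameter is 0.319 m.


h_out = h_in - P * 1000 / mdot
h_out = 2665.1 - 23.812 * 1000 / 47.969
h_out = 2168.7 kJ/kg


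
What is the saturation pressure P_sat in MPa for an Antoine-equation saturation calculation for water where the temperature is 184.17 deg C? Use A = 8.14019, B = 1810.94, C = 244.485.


P_sat = 10^(A - B/(C + T)) / 760 * 0.101325
P_sat = 10^(8.14019 - 1810.94/(244.485 + 184.17)) / 760 * 0.101325
P_sat = 1.0975 MPa


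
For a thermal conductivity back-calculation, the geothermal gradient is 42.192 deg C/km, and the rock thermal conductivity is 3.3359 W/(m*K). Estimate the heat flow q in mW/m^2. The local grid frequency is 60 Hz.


q = k * grad / 1000
q = 3.3359 * 42.192 / 1000
q = 0.1407483 W/m^2
Convert: 0.1407483 W/m^2 * 1000.0 = 140.75 mW/m^2
q = 140.75 mW/m^2


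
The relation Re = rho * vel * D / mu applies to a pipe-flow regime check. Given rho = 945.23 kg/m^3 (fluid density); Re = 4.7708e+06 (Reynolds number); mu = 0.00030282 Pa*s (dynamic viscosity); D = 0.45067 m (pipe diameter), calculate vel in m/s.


vel = Re * mu / (rho * D)
vel = 4.7708e+06 * 0.00030282 / (945.23 * 0.45067)
vel = 3.3914 m/s


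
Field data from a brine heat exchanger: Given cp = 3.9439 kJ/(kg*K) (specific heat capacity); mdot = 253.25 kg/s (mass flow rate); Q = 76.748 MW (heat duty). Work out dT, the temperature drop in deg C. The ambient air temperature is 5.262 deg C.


dT = Q * 1000 / (mdot * cp)
dT = 76.748 * 1000 / (253.25 * 3.9439)
dT = 76.84077 K
Convert (temperature difference, 1 K = 1 deg C): 76.84077 K = 76.84077 deg C
dT = 76.841 deg C


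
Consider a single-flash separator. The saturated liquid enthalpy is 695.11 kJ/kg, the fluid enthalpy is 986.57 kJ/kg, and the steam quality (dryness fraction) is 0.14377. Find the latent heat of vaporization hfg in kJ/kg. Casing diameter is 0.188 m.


hfg = (h - hf) / x
hfg = (986.57 - 695.11) / 0.14377
hfg = 2027.3 kJ/kg


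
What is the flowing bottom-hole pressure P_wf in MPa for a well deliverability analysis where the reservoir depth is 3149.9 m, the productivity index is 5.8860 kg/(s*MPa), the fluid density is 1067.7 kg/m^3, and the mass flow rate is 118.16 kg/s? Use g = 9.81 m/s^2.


Step 1: P_i = rho*g*h/1e6 = 1067.7*9.81*3149.9/1e6 = 32.99248 MPa
Step 2: P_wf = P_i - mdot/PI = 32.99248 - 118.16/5.886 = 12.918 MPa
P_wf = 12.918 MPa


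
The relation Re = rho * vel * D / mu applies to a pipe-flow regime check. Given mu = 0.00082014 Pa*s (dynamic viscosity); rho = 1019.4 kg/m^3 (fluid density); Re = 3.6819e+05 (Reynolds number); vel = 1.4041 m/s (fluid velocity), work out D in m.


D = Re * mu / (rho * vel)
D = 3.6819e+05 * 0.00082014 / (1019.4 * 1.4041)
D = 0.21097 m


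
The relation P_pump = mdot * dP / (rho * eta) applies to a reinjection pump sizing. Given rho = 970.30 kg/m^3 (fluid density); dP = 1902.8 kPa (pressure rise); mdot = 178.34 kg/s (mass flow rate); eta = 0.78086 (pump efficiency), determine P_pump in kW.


P_pump = mdot * dP / (rho * eta)
P_pump = 178.34 * 1902.8 / (970.30 * 0.78086)
P_pump = 447.88 kW


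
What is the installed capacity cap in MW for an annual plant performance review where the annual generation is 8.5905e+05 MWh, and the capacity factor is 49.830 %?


cap = E_a / (CF/100 * 8760)
cap = 8.5905e+05 / (49.830/100 * 8760)
cap = 196.80 MW


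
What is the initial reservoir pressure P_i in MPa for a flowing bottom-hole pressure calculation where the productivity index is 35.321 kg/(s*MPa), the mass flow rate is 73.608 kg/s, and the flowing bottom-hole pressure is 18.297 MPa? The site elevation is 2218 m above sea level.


P_i = P_wf + mdot / PI
P_i = 18.297 + 73.608 / 35.321
P_i = 20.381 MPa


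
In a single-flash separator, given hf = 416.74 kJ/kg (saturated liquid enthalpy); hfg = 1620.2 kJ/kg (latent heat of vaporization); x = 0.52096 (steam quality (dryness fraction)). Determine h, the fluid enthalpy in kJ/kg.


h = hf + x * hfg
h = 416.74 + 0.52096 * 1620.2
h = 1260.8 kJ/kg


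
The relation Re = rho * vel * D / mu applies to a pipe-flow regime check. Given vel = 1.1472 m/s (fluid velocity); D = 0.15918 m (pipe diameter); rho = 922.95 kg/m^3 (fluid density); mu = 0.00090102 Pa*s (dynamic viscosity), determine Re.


Re = rho * vel * D / mu
Re = 922.95 * 1.1472 * 0.15918 / 0.00090102
Re = 1.8706e+05


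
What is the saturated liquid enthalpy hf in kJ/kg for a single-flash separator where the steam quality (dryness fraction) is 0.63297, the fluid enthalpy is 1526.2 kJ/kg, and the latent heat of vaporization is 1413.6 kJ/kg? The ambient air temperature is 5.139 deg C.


hf = h - x * hfg
hf = 1526.2 - 0.63297 * 1413.6
hf = 631.43 kJ/kg


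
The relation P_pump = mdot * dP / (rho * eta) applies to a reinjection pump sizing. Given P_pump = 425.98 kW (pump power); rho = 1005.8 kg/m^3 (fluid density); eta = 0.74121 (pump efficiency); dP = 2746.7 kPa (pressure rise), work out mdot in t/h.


mdot = P_pump * rho * eta / dP
mdot = 425.98 * 1005.8 * 0.74121 / 2746.7
mdot = 115.6194 kg/s
Convert: 115.6194 kg/s * 3.6 = 416.23 t/h
mdot = 416.23 t/h


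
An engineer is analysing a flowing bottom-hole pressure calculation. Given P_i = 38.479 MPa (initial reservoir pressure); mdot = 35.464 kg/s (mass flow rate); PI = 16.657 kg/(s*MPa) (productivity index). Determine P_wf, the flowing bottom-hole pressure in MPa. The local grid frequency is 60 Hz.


P_wf = P_i - mdot / PI
P_wf = 38.479 - 35.464 / 16.657
P_wf = 36.350 MPa


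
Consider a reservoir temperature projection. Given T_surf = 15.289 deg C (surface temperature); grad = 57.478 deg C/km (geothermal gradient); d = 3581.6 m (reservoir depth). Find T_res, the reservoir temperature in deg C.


T_res = T_surf + grad * d / 1000
T_res = 15.289 + 57.478 * 3581.6 / 1000
T_res = 221.15 deg C


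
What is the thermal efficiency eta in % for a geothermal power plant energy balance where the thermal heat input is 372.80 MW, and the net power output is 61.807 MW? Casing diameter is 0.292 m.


eta = W_net / Q_in * 100
eta = 61.807 / 372.80 * 100
eta = 16.579 %


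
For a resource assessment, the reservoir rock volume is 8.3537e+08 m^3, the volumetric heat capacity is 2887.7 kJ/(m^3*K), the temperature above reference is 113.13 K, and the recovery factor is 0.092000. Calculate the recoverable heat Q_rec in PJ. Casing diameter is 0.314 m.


Step 1: Q_s = Vr*rhoc*dT/1e12 = 8.3537e+08*2887.7*113.13/1e12 = 272.9033 PJ
Step 2: Q_rec = Q_s * RF = 272.9033 * 0.092 = 25.107 PJ
Q_rec = 25.107 PJ


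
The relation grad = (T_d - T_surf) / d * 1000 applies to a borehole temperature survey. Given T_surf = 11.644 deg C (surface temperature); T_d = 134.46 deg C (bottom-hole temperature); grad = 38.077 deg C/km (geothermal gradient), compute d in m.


d = (T_d - T_surf) / grad * 1000
d = (134.46 - 11.644) / 38.077 * 1000
d = 3225.5 m


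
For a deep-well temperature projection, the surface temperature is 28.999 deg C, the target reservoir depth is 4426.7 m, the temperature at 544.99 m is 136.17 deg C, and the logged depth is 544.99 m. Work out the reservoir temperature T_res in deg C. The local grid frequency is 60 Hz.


Step 1: grad = (T_d1 - T_surf)/d1 * 1000 = (136.17 - 28.999)/544.99 * 1000 = 196.6476 deg C/km
Step 2: T_res = T_surf + grad*d2/1000 = 28.999 + 196.6476*4426.7/1000 = 899.50 deg C
T_res = 899.50 deg C


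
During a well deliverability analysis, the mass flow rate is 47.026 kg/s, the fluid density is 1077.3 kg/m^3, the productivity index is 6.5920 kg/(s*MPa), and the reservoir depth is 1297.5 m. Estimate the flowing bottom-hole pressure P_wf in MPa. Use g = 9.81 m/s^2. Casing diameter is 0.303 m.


Step 1: P_i = rho*g*h/1e6 = 1077.3*9.81*1297.5/1e6 = 13.71239 MPa
Step 2: P_wf = P_i - mdot/PI = 13.71239 - 47.026/6.592 = 6.5786 MPa
P_wf = 6.5786 MPa


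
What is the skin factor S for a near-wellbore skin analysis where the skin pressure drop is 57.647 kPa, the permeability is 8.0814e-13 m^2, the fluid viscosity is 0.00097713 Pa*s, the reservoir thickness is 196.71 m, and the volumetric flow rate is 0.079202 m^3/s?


S = dP_s * 1000 * 2*pi*k*hr / (q*mu)
S = 57.647 * 1000 * 2*pi*8.0814e-13*196.71 / (0.079202*0.00097713)
S = 0.74401


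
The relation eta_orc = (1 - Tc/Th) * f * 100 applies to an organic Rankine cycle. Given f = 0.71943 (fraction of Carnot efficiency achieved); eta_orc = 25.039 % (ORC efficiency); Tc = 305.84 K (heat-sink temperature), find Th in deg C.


Th = Tc / (1 - (eta_orc/100)/f)
Th = 305.84 / (1 - (25.039/100)/0.71943)
Th = 469.1081 K
Convert to deg C: 469.1081 - 273.15 = 195.96 deg C
Th = 195.96 deg C


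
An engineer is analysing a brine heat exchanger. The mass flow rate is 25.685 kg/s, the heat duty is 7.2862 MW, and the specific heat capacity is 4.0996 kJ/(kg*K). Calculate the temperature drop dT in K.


dT = Q * 1000 / (mdot * cp)
dT = 7.2862 * 1000 / (25.685 * 4.0996)
dT = 69.196 K


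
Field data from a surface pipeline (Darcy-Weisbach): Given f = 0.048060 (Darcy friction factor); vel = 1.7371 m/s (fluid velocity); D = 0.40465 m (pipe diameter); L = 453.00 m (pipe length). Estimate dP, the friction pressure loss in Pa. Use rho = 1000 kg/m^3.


dP = f * (L/D) * (rho*vel^2/2) / 1000
dP = 0.048060 * (453.00/0.40465) * (1000*1.7371^2/2) / 1000
dP = 81.17496 kPa
Convert: 81.17496 kPa * 1000.0 = 81175 Pa
dP = 81175 Pa


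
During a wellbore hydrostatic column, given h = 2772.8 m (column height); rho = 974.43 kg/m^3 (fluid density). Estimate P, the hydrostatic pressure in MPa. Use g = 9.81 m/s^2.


P = rho * g * h / 1e6
P = 974.43 * 9.81 * 2772.8 / 1e6
P = 26.506 MPa


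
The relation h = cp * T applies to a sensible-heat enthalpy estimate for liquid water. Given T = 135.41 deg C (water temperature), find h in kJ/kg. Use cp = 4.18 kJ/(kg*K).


h = cp * T
h = 4.18 * 135.41
h = 566.01 kJ/kg


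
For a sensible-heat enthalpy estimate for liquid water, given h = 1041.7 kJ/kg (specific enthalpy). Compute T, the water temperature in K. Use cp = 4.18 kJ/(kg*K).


T = h / cp
T = 1041.7 / 4.18
T = 249.2105 deg C
Convert to K: 249.2105 + 273.15 = 522.36 K
T = 522.36 K


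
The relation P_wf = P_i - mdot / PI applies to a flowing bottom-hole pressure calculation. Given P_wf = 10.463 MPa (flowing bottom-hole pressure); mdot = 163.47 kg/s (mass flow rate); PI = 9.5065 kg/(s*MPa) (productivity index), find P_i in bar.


P_i = P_wf + mdot / PI
P_i = 10.463 + 163.47 / 9.5065
P_i = 27.65860 MPa
Convert: 27.65860 MPa * 10.0 = 276.59 bar
P_i = 276.59 bar
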